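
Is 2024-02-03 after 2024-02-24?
No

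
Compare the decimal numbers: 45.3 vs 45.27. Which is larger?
45.3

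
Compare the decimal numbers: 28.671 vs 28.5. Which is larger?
28.671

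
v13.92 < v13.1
False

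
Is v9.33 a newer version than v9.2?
Yes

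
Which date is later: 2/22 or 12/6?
12/6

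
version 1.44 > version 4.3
False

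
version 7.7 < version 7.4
False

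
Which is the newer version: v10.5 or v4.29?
v10.5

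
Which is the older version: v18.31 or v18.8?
v18.8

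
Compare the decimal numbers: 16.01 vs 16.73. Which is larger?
16.73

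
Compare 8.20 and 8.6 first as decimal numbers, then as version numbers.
As decimals: 8.20 < 8.6. As versions: v8.20 > v8.6 (minor version 20 > 6).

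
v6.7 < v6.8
True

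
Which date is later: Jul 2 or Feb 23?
Jul 2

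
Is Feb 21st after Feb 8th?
Yes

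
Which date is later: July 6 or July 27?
July 27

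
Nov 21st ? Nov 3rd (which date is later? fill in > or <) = >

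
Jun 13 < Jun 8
False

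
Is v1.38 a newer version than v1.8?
Yes. Version numbers are compared segment by segment as integers, not as decimals: minor version 38 > 8, so v1.38 > v1.8 (even though the decimal 1.38 < 1.8).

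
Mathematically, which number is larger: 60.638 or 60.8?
60.8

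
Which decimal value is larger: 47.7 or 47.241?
47.7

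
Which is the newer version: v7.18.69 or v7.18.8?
v7.18.69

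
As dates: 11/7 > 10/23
True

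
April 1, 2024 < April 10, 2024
True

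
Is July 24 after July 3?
Yes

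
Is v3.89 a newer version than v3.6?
Yes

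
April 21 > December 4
False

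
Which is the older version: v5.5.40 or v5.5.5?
v5.5.5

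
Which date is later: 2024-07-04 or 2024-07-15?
2024-07-15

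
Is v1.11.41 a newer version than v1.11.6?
Yes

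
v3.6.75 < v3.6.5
False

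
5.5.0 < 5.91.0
True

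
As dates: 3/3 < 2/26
False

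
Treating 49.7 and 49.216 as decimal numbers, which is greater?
49.7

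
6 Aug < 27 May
False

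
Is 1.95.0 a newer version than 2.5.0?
No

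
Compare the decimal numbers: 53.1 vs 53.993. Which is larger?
53.993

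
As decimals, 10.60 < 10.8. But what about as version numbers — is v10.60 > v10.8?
True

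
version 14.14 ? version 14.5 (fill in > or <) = >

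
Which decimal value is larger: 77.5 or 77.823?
77.823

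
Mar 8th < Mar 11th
True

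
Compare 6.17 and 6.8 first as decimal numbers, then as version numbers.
As decimals: 6.17 < 6.8. As versions: v6.17 > v6.8 (minor version 17 > 8).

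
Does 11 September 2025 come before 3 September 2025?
No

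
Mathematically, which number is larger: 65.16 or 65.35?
65.35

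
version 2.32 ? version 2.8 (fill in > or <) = >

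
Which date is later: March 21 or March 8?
March 21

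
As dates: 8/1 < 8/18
True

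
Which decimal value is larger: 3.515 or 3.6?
3.6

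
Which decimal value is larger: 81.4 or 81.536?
81.536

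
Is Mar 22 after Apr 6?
No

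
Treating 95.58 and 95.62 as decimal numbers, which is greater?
95.62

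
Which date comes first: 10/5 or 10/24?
10/5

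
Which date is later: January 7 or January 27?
January 27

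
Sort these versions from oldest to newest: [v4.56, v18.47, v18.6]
[v4.56, v18.6, v18.47]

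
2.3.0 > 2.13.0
False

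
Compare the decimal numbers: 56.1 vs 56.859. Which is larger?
56.859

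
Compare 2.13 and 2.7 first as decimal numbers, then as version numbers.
As decimals: 2.13 < 2.7. As versions: v2.13 > v2.7 (minor version 13 > 7).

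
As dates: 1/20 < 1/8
False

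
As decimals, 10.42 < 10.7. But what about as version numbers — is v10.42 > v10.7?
True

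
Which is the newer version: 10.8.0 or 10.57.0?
10.57.0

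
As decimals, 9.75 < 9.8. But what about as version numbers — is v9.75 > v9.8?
True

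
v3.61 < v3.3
False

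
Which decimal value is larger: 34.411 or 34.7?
34.7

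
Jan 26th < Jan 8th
False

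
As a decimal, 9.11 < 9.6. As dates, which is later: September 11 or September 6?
September 11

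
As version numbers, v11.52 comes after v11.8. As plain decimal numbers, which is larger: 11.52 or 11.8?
11.8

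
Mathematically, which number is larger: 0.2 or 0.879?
0.879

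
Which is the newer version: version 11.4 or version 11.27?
version 11.27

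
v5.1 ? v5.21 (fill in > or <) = <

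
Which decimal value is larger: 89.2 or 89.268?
89.268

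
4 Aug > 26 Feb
True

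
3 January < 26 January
True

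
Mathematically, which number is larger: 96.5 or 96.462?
96.5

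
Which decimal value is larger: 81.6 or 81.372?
81.6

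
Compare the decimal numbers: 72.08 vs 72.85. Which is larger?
72.85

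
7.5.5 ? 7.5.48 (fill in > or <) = <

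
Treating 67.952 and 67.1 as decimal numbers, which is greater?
67.952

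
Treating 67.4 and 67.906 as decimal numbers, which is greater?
67.906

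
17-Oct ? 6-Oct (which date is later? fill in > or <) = >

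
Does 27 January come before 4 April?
Yes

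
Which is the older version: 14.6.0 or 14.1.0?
14.1.0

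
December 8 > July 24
True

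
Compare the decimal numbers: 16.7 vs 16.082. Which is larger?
16.7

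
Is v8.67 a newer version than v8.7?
Yes. Version numbers are compared segment by segment as integers, not as decimals: minor version 67 > 7, so v8.67 > v8.7 (even though the decimal 8.67 < 8.7).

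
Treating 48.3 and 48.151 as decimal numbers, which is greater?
48.3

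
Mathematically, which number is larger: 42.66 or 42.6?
42.66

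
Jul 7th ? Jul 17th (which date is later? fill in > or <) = <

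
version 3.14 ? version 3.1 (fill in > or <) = >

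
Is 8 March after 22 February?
Yes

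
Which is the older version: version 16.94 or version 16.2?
version 16.2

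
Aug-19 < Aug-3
False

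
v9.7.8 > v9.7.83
False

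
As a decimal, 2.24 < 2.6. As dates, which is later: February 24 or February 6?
February 24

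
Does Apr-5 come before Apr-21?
Yes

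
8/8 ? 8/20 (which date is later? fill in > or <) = <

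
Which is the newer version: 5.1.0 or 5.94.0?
5.94.0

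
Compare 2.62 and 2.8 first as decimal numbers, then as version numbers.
As decimals: 2.62 < 2.8. As versions: v2.62 > v2.8 (minor version 62 > 8).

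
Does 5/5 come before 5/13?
Yes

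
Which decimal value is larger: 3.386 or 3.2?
3.386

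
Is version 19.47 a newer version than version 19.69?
No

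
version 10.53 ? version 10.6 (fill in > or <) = >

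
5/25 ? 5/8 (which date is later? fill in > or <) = >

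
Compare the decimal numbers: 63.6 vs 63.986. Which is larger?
63.986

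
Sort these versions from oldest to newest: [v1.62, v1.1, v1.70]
[v1.1, v1.62, v1.70]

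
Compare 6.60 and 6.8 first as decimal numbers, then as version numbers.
As decimals: 6.60 < 6.8. As versions: v6.60 > v6.8 (minor version 60 > 8).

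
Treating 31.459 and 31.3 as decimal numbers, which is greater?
31.459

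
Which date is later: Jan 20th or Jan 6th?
Jan 20th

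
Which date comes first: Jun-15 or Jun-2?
Jun-2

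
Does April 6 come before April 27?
Yes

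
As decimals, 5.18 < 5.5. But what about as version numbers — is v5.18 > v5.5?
True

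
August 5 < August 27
True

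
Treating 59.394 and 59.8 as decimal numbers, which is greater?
59.8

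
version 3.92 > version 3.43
True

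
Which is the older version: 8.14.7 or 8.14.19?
8.14.7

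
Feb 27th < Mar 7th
True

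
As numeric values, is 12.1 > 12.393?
False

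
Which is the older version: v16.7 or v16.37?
v16.7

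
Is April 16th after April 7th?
Yes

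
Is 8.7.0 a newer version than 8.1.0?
Yes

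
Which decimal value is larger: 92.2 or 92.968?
92.968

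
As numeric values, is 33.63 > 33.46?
True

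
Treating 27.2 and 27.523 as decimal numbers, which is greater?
27.523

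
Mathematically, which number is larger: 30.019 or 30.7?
30.7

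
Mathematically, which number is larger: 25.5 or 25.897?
25.897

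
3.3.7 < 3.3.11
True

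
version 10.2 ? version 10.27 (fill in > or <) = <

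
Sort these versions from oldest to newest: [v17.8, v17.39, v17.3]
[v17.3, v17.8, v17.39]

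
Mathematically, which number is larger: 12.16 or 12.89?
12.89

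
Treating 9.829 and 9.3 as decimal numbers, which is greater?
9.829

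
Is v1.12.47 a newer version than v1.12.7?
Yes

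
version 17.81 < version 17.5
False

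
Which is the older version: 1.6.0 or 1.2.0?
1.2.0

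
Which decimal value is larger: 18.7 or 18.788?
18.788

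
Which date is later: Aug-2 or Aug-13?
Aug-13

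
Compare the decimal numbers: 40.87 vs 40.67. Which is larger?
40.87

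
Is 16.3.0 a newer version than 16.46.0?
No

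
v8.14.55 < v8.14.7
False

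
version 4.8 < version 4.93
True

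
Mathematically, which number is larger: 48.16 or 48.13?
48.16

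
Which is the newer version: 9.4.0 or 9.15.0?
9.15.0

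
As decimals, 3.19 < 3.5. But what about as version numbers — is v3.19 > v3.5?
True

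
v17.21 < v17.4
False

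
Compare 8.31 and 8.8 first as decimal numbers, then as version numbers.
As decimals: 8.31 < 8.8. As versions: v8.31 > v8.8 (minor version 31 > 8).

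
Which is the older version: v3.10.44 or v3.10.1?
v3.10.1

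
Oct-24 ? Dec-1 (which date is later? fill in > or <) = <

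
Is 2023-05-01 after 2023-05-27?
No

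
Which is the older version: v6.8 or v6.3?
v6.3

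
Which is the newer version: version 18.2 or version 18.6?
version 18.6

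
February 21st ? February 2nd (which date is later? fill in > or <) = >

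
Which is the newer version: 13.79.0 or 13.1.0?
13.79.0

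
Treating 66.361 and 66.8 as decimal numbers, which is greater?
66.8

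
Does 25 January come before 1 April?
Yes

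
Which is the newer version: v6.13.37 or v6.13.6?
v6.13.37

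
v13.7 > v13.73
False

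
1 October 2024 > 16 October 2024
False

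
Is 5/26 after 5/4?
Yes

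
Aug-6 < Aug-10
True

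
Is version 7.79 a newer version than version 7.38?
Yes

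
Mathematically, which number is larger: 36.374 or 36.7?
36.7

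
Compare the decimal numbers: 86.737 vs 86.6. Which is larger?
86.737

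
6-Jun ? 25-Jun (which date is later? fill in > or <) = <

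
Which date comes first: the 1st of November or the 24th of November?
the 1st of November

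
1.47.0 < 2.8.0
True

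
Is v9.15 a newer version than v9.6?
Yes. Version numbers are compared segment by segment as integers, not as decimals: minor version 15 > 6, so v9.15 > v9.6 (even though the decimal 9.15 < 9.6).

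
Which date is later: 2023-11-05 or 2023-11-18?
2023-11-18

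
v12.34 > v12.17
True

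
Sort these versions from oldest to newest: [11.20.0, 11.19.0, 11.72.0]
[11.19.0, 11.20.0, 11.72.0]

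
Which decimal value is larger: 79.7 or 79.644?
79.7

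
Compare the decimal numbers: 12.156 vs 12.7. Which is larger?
12.7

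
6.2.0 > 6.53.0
False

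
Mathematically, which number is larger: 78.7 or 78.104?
78.7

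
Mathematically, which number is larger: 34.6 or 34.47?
34.6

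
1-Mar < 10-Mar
True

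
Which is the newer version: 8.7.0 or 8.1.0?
8.7.0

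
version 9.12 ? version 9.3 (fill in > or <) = >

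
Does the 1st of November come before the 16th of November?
Yes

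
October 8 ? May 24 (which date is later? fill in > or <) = >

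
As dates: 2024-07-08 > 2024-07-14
False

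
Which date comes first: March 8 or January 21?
January 21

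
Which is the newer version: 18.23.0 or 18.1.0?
18.23.0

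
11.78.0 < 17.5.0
True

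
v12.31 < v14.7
True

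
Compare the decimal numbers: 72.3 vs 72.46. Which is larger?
72.46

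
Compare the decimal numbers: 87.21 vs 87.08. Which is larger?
87.21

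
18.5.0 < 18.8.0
True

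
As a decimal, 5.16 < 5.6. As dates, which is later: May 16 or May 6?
May 16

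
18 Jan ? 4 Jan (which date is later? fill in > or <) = >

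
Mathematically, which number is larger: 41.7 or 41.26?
41.7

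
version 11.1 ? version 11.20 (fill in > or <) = <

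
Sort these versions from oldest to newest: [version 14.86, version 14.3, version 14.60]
[version 14.3, version 14.60, version 14.86]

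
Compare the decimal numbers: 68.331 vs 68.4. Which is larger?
68.4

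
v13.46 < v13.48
True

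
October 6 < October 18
True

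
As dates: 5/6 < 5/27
True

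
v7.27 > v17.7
False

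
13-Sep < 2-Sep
False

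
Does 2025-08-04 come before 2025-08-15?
Yes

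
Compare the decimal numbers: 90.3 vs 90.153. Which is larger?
90.3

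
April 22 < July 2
True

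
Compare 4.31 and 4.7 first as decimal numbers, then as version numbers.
As decimals: 4.31 < 4.7. As versions: v4.31 > v4.7 (minor version 31 > 7).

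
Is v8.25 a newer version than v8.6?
Yes. Version numbers are compared segment by segment as integers, not as decimals: minor version 25 > 6, so v8.25 > v8.6 (even though the decimal 8.25 < 8.6).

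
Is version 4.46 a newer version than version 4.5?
Yes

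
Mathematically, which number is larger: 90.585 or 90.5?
90.585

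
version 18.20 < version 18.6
False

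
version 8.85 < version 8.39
False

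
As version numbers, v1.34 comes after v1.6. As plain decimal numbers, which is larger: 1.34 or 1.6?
1.6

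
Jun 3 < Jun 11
True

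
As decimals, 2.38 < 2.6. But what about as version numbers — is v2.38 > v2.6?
True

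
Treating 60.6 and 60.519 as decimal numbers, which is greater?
60.6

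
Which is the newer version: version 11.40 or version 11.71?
version 11.71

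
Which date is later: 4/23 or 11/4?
11/4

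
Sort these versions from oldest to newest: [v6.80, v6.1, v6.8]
[v6.1, v6.8, v6.80]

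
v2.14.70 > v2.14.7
True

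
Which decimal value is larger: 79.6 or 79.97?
79.97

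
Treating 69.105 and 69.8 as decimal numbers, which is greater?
69.8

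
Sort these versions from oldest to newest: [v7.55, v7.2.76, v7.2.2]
[v7.2.2, v7.2.76, v7.55]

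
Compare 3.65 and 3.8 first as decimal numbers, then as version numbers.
As decimals: 3.65 < 3.8. As versions: v3.65 > v3.8 (minor version 65 > 8).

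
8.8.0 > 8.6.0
True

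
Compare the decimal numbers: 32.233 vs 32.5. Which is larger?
32.5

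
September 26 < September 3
False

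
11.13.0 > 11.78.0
False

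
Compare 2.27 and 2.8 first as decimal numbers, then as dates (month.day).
As decimals: 2.27 < 2.8. As dates: 2/27 is later than 2/8 (day 27 > day 8).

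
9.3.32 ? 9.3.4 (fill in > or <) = >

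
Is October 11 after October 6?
Yes. Day 11 comes after day 6 in October — this is a date comparison, not a decimal one (the decimal 10.11 would be smaller than 10.6).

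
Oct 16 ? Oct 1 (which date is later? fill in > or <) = >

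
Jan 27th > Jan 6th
True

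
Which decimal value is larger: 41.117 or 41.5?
41.5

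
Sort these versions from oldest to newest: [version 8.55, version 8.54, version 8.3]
[version 8.3, version 8.54, version 8.55]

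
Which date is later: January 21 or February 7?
February 7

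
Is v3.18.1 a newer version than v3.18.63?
No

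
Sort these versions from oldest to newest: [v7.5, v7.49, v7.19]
[v7.5, v7.19, v7.49]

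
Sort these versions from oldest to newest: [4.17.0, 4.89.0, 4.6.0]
[4.6.0, 4.17.0, 4.89.0]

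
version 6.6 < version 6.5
False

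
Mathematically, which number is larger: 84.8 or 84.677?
84.8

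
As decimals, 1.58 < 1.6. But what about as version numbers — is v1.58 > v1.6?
True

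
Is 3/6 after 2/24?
Yes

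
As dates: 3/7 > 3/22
False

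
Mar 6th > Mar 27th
False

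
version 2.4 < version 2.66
True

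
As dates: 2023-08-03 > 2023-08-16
False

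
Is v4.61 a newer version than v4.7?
Yes. Version numbers are compared segment by segment as integers, not as decimals: minor version 61 > 7, so v4.61 > v4.7 (even though the decimal 4.61 < 4.7).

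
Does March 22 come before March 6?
No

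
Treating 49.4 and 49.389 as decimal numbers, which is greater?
49.4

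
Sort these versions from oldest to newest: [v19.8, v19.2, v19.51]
[v19.2, v19.8, v19.51]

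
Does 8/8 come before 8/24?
Yes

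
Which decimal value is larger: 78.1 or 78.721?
78.721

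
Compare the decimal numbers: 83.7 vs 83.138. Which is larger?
83.7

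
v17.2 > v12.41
True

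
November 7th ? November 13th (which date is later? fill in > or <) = <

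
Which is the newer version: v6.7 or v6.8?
v6.8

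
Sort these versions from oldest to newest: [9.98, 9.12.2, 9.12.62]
[9.12.2, 9.12.62, 9.98]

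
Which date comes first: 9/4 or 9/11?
9/4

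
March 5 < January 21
False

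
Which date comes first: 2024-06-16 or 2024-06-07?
2024-06-07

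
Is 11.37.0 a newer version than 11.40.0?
No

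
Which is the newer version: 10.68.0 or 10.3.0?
10.68.0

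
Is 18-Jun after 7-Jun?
Yes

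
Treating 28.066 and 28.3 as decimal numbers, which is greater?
28.3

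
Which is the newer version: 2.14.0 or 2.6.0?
2.14.0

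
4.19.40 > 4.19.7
True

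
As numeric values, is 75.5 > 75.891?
False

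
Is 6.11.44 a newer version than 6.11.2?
Yes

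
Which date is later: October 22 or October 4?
October 22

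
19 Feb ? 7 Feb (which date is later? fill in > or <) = >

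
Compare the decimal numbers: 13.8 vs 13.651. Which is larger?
13.8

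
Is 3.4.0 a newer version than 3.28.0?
No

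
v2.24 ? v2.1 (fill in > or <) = >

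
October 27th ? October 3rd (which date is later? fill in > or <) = >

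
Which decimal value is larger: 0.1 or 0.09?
0.1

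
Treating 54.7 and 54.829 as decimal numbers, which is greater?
54.829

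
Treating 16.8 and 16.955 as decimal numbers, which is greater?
16.955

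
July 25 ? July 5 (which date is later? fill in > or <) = >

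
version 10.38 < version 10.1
False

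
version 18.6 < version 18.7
True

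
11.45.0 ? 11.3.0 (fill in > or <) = >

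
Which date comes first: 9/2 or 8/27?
8/27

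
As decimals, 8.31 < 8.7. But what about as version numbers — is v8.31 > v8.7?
True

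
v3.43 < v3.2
False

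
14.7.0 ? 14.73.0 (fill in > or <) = <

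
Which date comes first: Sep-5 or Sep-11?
Sep-5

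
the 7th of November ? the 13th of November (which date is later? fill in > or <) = <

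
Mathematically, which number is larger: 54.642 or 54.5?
54.642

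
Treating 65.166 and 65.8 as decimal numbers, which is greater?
65.8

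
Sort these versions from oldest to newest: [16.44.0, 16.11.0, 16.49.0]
[16.11.0, 16.44.0, 16.49.0]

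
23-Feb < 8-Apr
True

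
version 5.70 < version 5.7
False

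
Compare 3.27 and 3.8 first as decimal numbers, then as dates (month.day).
As decimals: 3.27 < 3.8. As dates: 3/27 is later than 3/8 (day 27 > day 8).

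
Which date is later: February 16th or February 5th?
February 16th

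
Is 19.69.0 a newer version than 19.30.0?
Yes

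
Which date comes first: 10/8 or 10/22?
10/8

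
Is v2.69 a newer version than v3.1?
No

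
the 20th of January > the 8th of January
True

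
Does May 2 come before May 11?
Yes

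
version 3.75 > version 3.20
True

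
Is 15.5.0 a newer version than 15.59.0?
No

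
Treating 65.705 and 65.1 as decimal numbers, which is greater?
65.705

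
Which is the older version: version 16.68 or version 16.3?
version 16.3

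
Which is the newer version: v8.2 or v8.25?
v8.25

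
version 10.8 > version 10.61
False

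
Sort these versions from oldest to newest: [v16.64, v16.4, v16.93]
[v16.4, v16.64, v16.93]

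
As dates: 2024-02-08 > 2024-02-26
False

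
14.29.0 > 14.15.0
True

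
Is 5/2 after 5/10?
No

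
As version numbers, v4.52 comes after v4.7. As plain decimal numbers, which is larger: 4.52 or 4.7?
4.7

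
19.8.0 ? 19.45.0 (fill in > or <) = <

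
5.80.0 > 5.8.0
True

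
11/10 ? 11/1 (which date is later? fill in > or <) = >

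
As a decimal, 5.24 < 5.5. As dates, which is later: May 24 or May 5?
May 24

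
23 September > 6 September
True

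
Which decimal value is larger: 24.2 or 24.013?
24.2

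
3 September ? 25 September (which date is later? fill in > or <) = <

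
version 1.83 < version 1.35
False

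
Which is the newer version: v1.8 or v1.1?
v1.8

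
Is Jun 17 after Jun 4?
Yes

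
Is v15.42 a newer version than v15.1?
Yes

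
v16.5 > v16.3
True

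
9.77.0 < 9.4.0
False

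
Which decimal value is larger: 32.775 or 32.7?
32.775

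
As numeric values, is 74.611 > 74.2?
True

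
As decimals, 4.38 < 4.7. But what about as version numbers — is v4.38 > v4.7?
True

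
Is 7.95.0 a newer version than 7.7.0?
Yes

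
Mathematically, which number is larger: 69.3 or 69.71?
69.71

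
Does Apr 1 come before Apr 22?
Yes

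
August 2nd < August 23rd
True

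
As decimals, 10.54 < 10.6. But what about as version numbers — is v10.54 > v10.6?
True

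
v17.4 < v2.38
False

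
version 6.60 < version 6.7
False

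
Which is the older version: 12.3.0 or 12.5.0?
12.3.0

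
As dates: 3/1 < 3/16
True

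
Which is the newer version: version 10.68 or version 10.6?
version 10.68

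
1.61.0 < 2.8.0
True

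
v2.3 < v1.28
False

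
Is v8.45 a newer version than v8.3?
Yes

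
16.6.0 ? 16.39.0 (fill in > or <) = <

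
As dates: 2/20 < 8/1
True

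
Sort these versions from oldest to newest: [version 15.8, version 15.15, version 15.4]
[version 15.4, version 15.8, version 15.15]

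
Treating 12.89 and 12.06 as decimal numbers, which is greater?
12.89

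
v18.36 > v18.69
False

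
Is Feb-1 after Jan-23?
Yes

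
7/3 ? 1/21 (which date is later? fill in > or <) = >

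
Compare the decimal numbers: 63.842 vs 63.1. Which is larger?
63.842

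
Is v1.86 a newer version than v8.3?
No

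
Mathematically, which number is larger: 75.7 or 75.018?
75.7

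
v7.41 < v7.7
False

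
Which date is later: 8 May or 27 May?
27 May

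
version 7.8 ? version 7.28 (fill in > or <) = <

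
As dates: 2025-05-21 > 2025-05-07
True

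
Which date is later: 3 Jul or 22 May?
3 Jul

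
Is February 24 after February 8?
Yes. Day 24 comes after day 8 in February — this is a date comparison, not a decimal one (the decimal 2.24 would be smaller than 2.8).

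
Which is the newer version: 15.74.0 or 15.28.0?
15.74.0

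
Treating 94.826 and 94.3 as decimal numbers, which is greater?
94.826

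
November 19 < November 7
False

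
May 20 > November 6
False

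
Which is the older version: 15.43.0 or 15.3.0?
15.3.0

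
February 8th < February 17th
True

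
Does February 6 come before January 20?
No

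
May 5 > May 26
False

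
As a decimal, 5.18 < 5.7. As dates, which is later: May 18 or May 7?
May 18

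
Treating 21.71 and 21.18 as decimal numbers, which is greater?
21.71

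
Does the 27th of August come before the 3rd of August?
No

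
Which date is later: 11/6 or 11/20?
11/20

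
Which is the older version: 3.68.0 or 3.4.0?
3.4.0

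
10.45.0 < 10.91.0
True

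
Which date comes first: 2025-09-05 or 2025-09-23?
2025-09-05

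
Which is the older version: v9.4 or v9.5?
v9.4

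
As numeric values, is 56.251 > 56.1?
True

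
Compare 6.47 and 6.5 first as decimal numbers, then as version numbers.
As decimals: 6.47 < 6.5. As versions: v6.47 > v6.5 (minor version 47 > 5).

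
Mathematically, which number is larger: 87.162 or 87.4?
87.4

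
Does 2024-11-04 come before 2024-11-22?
Yes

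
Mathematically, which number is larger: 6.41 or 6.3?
6.41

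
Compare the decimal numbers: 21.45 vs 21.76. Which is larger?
21.76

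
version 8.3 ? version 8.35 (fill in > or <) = <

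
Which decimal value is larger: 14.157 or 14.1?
14.157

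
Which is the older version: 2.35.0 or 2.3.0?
2.3.0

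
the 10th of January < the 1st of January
False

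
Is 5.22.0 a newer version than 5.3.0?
Yes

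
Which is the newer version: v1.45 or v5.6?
v5.6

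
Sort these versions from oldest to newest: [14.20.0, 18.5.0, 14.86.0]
[14.20.0, 14.86.0, 18.5.0]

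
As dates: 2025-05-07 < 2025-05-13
True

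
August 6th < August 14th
True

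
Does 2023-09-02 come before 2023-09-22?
Yes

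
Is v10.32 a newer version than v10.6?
Yes. Version numbers are compared segment by segment as integers, not as decimals: minor version 32 > 6, so v10.32 > v10.6 (even though the decimal 10.32 < 10.6).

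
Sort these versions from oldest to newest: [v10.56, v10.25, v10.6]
[v10.6, v10.25, v10.56]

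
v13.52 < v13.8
False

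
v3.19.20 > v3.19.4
True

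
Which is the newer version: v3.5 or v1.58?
v3.5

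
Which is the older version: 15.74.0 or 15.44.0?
15.44.0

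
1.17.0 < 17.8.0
True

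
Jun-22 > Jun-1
True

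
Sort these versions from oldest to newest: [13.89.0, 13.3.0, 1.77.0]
[1.77.0, 13.3.0, 13.89.0]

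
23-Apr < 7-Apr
False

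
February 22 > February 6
True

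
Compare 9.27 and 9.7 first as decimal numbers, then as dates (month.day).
As decimals: 9.27 < 9.7. As dates: 9/27 is later than 9/7 (day 27 > day 7).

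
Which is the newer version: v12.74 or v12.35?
v12.74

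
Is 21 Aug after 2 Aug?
Yes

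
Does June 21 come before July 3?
Yes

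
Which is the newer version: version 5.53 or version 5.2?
version 5.53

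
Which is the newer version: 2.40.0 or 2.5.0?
2.40.0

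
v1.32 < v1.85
True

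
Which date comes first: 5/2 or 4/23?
4/23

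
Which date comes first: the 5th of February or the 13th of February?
the 5th of February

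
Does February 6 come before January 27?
No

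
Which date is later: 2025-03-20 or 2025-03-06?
2025-03-20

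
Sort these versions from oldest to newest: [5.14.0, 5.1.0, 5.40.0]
[5.1.0, 5.14.0, 5.40.0]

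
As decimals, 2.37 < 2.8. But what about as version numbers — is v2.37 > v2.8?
True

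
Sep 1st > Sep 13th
False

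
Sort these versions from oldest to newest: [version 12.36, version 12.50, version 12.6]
[version 12.6, version 12.36, version 12.50]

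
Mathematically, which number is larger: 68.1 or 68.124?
68.124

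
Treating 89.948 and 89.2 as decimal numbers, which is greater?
89.948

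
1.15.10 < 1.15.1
False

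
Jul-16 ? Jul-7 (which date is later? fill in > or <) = >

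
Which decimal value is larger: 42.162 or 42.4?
42.4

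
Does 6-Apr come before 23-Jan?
No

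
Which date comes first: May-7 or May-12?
May-7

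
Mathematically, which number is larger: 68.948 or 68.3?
68.948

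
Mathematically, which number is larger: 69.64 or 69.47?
69.64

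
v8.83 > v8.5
True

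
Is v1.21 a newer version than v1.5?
Yes. Version numbers are compared segment by segment as integers, not as decimals: minor version 21 > 5, so v1.21 > v1.5 (even though the decimal 1.21 < 1.5).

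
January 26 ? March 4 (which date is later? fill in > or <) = <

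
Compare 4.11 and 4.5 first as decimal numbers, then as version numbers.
As decimals: 4.11 < 4.5. As versions: v4.11 > v4.5 (minor version 11 > 5).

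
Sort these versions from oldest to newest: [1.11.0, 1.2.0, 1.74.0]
[1.2.0, 1.11.0, 1.74.0]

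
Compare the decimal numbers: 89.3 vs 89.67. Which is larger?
89.67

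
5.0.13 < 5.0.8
False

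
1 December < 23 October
False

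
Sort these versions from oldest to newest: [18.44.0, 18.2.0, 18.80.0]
[18.2.0, 18.44.0, 18.80.0]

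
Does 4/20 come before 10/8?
Yes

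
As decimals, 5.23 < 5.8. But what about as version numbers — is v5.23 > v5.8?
True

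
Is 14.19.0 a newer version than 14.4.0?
Yes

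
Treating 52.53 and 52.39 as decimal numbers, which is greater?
52.53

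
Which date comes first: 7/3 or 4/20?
4/20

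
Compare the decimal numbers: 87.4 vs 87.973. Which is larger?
87.973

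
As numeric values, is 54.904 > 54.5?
True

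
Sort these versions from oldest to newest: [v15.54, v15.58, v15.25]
[v15.25, v15.54, v15.58]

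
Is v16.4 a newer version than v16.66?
No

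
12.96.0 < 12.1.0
False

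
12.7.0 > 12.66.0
False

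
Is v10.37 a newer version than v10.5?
Yes. Version numbers are compared segment by segment as integers, not as decimals: minor version 37 > 5, so v10.37 > v10.5 (even though the decimal 10.37 < 10.5).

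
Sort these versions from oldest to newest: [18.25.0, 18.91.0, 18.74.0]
[18.25.0, 18.74.0, 18.91.0]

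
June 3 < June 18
True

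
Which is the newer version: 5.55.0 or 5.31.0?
5.55.0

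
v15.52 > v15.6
True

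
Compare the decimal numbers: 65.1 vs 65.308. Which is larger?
65.308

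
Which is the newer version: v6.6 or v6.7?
v6.7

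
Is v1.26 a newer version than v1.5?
Yes. Version numbers are compared segment by segment as integers, not as decimals: minor version 26 > 5, so v1.26 > v1.5 (even though the decimal 1.26 < 1.5).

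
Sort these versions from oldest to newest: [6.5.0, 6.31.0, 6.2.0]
[6.2.0, 6.5.0, 6.31.0]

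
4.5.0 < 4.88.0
True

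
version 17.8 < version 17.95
True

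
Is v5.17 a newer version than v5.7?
Yes. Version numbers are compared segment by segment as integers, not as decimals: minor version 17 > 7, so v5.17 > v5.7 (even though the decimal 5.17 < 5.7).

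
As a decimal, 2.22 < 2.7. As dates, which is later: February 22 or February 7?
February 22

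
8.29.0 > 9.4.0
False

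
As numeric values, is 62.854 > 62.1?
True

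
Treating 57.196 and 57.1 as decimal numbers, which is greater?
57.196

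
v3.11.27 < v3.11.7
False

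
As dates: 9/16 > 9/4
True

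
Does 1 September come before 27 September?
Yes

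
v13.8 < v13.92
True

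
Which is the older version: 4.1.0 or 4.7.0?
4.1.0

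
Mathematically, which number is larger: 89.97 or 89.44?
89.97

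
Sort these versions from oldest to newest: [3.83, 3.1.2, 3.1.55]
[3.1.2, 3.1.55, 3.83]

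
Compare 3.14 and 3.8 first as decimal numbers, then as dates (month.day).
As decimals: 3.14 < 3.8. As dates: 3/14 is later than 3/8 (day 14 > day 8).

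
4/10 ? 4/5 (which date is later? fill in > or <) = >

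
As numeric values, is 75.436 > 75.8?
False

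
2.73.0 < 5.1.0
True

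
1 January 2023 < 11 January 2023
True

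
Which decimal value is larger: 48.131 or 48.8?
48.8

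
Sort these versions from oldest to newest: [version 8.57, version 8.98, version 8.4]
[version 8.4, version 8.57, version 8.98]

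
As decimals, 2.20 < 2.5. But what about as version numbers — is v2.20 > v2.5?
True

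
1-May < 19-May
True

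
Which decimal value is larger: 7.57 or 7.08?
7.57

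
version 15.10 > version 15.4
True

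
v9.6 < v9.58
True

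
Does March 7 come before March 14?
Yes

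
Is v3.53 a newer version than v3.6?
Yes. Version numbers are compared segment by segment as integers, not as decimals: minor version 53 > 6, so v3.53 > v3.6 (even though the decimal 3.53 < 3.6).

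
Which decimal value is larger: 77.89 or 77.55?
77.89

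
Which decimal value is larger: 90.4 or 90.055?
90.4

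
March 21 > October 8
False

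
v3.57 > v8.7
False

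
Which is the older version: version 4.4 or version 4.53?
version 4.4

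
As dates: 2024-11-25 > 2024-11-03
True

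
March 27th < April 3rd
True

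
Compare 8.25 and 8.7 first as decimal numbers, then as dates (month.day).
As decimals: 8.25 < 8.7. As dates: 8/25 is later than 8/7 (day 25 > day 7).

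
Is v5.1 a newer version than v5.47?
No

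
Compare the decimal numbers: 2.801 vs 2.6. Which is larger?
2.801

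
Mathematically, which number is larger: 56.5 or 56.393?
56.5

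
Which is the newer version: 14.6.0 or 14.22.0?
14.22.0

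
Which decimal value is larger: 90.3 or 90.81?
90.81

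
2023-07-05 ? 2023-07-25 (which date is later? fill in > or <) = <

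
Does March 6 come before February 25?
No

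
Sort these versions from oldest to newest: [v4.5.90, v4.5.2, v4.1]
[v4.1, v4.5.2, v4.5.90]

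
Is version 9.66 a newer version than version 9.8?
Yes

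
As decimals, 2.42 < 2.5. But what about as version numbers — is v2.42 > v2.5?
True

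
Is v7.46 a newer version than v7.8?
Yes. Version numbers are compared segment by segment as integers, not as decimals: minor version 46 > 8, so v7.46 > v7.8 (even though the decimal 7.46 < 7.8).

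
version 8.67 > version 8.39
True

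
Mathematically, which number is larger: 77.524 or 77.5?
77.524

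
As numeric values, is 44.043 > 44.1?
False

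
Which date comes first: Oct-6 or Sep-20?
Sep-20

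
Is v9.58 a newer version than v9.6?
Yes. Version numbers are compared segment by segment as integers, not as decimals: minor version 58 > 6, so v9.58 > v9.6 (even though the decimal 9.58 < 9.6).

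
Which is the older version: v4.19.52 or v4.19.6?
v4.19.6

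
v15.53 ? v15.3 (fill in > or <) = >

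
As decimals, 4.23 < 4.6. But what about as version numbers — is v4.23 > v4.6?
True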